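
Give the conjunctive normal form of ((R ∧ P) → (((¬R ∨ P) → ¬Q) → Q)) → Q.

((R ∧ P) → (((¬R ∨ P) → ¬Q) → Q)) → Q
= ¬((R ∧ P) → (((¬R ∨ P) → ¬Q) → Q)) ∨ Q   [eliminate →]
= ¬(¬(R ∧ P) ∨ (((¬R ∨ P) → ¬Q) → Q)) ∨ Q   [eliminate →]
= ¬(¬(R ∧ P) ∨ ¬((¬R ∨ P) → ¬Q) ∨ Q) ∨ Q   [eliminate →]
= ¬(¬(R ∧ P) ∨ ¬(¬(¬R ∨ P) ∨ ¬Q) ∨ Q) ∨ Q   [eliminate →]
= (¬¬(R ∧ P) ∧ ¬¬(¬(¬R ∨ P) ∨ ¬Q) ∧ ¬Q) ∨ Q   [De Morgan]
= (R ∧ P ∧ ¬¬(¬(¬R ∨ P) ∨ ¬Q) ∧ ¬Q) ∨ Q   [double negation]
= (R ∧ P ∧ (¬(¬R ∨ P) ∨ ¬Q) ∧ ¬Q) ∨ Q   [double negation]
= (R ∧ P ∧ ((¬¬R ∧ ¬P) ∨ ¬Q) ∧ ¬Q) ∨ Q   [De Morgan]
= (R ∧ P ∧ ((R ∧ ¬P) ∨ ¬Q) ∧ ¬Q) ∨ Q   [double negation]
= (R ∨ Q) ∧ (P ∨ Q) ∧ (R ∨ ¬Q ∨ Q) ∧ (¬P ∨ ¬Q ∨ Q) ∧ (¬Q ∨ Q)   [distribute ∨ over ∧]
= (R ∨ Q) ∧ (P ∨ Q)   [simplify]

(R ∨ Q) ∧ (P ∨ Q)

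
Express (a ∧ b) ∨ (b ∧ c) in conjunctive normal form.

(a ∧ b) ∨ (b ∧ c)
≡ (a ∨ b) ∧ (a ∨ c) ∧ (b ∨ b) ∧ (b ∨ c)   (distribute ∨ over ∧)
≡ (a ∨ c) ∧ b   (simplify)

(a ∨ c) ∧ b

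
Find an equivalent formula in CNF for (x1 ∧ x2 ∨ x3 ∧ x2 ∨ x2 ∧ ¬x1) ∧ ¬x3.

x2 ∧ ¬x3

(x1 ∧ x2 ∨ x3 ∧ x2 ∨ x2 ∧ ¬x1) ∧ ¬x3
≡ (x1 ∨ x3 ∨ x2) ∧ (x1 ∨ x3 ∨ ¬x1) ∧ (x1 ∨ x2 ∨ x2) ∧ (x1 ∨ x2 ∨ ¬x1) ∧ (x2 ∨ x3 ∨ x2) ∧ (x2 ∨ x3 ∨ ¬x1) ∧ (x2 ∨ x2 ∨ x2) ∧ (x2 ∨ x2 ∨ ¬x1) ∧ ¬x3   [distribute ∨ over ∧]
≡ x2 ∧ ¬x3   [simplify]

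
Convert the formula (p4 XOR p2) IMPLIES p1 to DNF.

(NOT p4 AND NOT p2) OR (p2 AND p4) OR p1

(p4 XOR p2) IMPLIES p1
≡ NOT (p4 XOR p2) OR p1   [eliminate IMPLIES]
≡ NOT ((p4 AND NOT p2) OR (NOT p4 AND p2)) OR p1   [expand XOR]
≡ (NOT (p4 AND NOT p2) AND NOT (NOT p4 AND p2)) OR p1   [De Morgan]
≡ ((NOT p4 OR NOT NOT p2) AND NOT (NOT p4 AND p2)) OR p1   [De Morgan]
≡ ((NOT p4 OR p2) AND NOT (NOT p4 AND p2)) OR p1   [double negation]
≡ ((NOT p4 OR p2) AND (NOT NOT p4 OR NOT p2)) OR p1   [De Morgan]
≡ ((NOT p4 OR p2) AND (p4 OR NOT p2)) OR p1   [double negation]
≡ (NOT p4 AND p4) OR (NOT p4 AND NOT p2) OR (p2 AND p4) OR (p2 AND NOT p2) OR p1   [distribute AND over OR]
≡ (NOT p4 AND NOT p2) OR (p2 AND p4) OR p1   [simplify]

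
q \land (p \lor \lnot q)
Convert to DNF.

q \land p

q \land (p \lor \lnot q)
⇔ (q \land p) \lor (q \land \lnot q)   — distribute \land over \lor
⇔ q \land p   — simplify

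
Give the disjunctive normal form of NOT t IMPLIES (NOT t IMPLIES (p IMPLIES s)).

NOT t IMPLIES (NOT t IMPLIES (p IMPLIES s))
⇔ NOT NOT t OR (NOT t IMPLIES (p IMPLIES s))   — eliminate IMPLIES
⇔ NOT NOT t OR NOT NOT t OR (p IMPLIES s)   — eliminate IMPLIES
⇔ NOT NOT t OR NOT NOT t OR NOT p OR s   — eliminate IMPLIES
⇔ t OR NOT NOT t OR NOT p OR s   — double negation
⇔ t OR t OR NOT p OR s   — double negation
⇔ t OR NOT p OR s   — simplify

t OR NOT p OR s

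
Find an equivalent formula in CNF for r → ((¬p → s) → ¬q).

r → ((¬p → s) → ¬q)
≡ ¬r ∨ ((¬p → s) → ¬q)   [eliminate →]
≡ ¬r ∨ ¬(¬p → s) ∨ ¬q   [eliminate →]
≡ ¬r ∨ ¬(¬¬p ∨ s) ∨ ¬q   [eliminate →]
≡ ¬r ∨ (¬¬¬p ∧ ¬s) ∨ ¬q   [De Morgan]
≡ ¬r ∨ (¬p ∧ ¬s) ∨ ¬q   [double negation]
≡ (¬r ∨ ¬p ∨ ¬q) ∧ (¬r ∨ ¬s ∨ ¬q)   [distribute ∨ over ∧]

(¬r ∨ ¬p ∨ ¬q) ∧ (¬r ∨ ¬s ∨ ¬q)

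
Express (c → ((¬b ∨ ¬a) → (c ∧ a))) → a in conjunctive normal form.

c ∨ a

(c → ((¬b ∨ ¬a) → (c ∧ a))) → a
= ¬(c → ((¬b ∨ ¬a) → (c ∧ a))) ∨ a   [eliminate →]
= ¬(¬c ∨ ((¬b ∨ ¬a) → (c ∧ a))) ∨ a   [eliminate →]
= ¬(¬c ∨ ¬(¬b ∨ ¬a) ∨ (c ∧ a)) ∨ a   [eliminate →]
= (¬¬c ∧ ¬¬(¬b ∨ ¬a) ∧ ¬(c ∧ a)) ∨ a   [De Morgan]
= (c ∧ ¬¬(¬b ∨ ¬a) ∧ ¬(c ∧ a)) ∨ a   [double negation]
= (c ∧ (¬b ∨ ¬a) ∧ ¬(c ∧ a)) ∨ a   [double negation]
= (c ∧ (¬b ∨ ¬a) ∧ (¬c ∨ ¬a)) ∨ a   [De Morgan]
= (c ∨ a) ∧ (¬b ∨ ¬a ∨ a) ∧ (¬c ∨ ¬a ∨ a)   [distribute ∨ over ∧]
= c ∨ a   [simplify]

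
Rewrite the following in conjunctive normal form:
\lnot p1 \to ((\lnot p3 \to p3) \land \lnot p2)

(p1 \lor p3) \land (p1 \lor \lnot p2)

\lnot p1 \to ((\lnot p3 \to p3) \land \lnot p2)
= \lnot \lnot p1 \lor ((\lnot p3 \to p3) \land \lnot p2)   [eliminate \to]
= \lnot \lnot p1 \lor ((\lnot \lnot p3 \lor p3) \land \lnot p2)   [eliminate \to]
= p1 \lor ((\lnot \lnot p3 \lor p3) \land \lnot p2)   [double negation]
= p1 \lor ((p3 \lor p3) \land \lnot p2)   [double negation]
= (p1 \lor p3 \lor p3) \land (p1 \lor \lnot p2)   [distribute \lor over \land]
= (p1 \lor p3) \land (p1 \lor \lnot p2)   [simplify]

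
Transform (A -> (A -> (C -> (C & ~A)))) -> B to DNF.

(A & C) | B

(A -> (A -> (C -> (C & ~A)))) -> B
≡ ~(A -> (A -> (C -> (C & ~A)))) | B   [eliminate ->]
≡ ~(~A | (A -> (C -> (C & ~A)))) | B   [eliminate ->]
≡ ~(~A | ~A | (C -> (C & ~A))) | B   [eliminate ->]
≡ ~(~A | ~A | ~C | (C & ~A)) | B   [eliminate ->]
≡ (~~A & ~~A & ~~C & ~(C & ~A)) | B   [De Morgan]
≡ (A & ~~A & ~~C & ~(C & ~A)) | B   [double negation]
≡ (A & A & ~~C & ~(C & ~A)) | B   [double negation]
≡ (A & A & C & ~(C & ~A)) | B   [double negation]
≡ (A & A & C & (~C | ~~A)) | B   [De Morgan]
≡ (A & A & C & (~C | A)) | B   [double negation]
≡ (A & A & C & ~C) | (A & A & C & A) | B   [distribute & over |]
≡ (A & C) | B   [simplify]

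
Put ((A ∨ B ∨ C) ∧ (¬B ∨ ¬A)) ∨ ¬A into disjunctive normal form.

(A ∧ ¬B) ∨ (C ∧ ¬B) ∨ ¬A

((A ∨ B ∨ C) ∧ (¬B ∨ ¬A)) ∨ ¬A
⇔ (A ∧ ¬B) ∨ (A ∧ ¬A) ∨ (B ∧ ¬B) ∨ (B ∧ ¬A) ∨ (C ∧ ¬B) ∨ (C ∧ ¬A) ∨ ¬A   — distribute ∧ over ∨
⇔ (A ∧ ¬B) ∨ (C ∧ ¬B) ∨ ¬A   — simplify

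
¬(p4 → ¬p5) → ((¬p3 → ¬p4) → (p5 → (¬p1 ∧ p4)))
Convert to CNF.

¬(p4 → ¬p5) → ((¬p3 → ¬p4) → (p5 → (¬p1 ∧ p4)))
= ¬¬(p4 → ¬p5) ∨ ((¬p3 → ¬p4) → (p5 → (¬p1 ∧ p4)))   [eliminate →]
= ¬¬(¬p4 ∨ ¬p5) ∨ ((¬p3 → ¬p4) → (p5 → (¬p1 ∧ p4)))   [eliminate →]
= ¬¬(¬p4 ∨ ¬p5) ∨ ¬(¬p3 → ¬p4) ∨ (p5 → (¬p1 ∧ p4))   [eliminate →]
= ¬¬(¬p4 ∨ ¬p5) ∨ ¬(¬¬p3 ∨ ¬p4) ∨ (p5 → (¬p1 ∧ p4))   [eliminate →]
= ¬¬(¬p4 ∨ ¬p5) ∨ ¬(¬¬p3 ∨ ¬p4) ∨ ¬p5 ∨ (¬p1 ∧ p4)   [eliminate →]
= ¬p4 ∨ ¬p5 ∨ ¬(¬¬p3 ∨ ¬p4) ∨ ¬p5 ∨ (¬p1 ∧ p4)   [double negation]
= ¬p4 ∨ ¬p5 ∨ (¬¬¬p3 ∧ ¬¬p4) ∨ ¬p5 ∨ (¬p1 ∧ p4)   [De Morgan]
= ¬p4 ∨ ¬p5 ∨ (¬p3 ∧ ¬¬p4) ∨ ¬p5 ∨ (¬p1 ∧ p4)   [double negation]
= ¬p4 ∨ ¬p5 ∨ (¬p3 ∧ p4) ∨ ¬p5 ∨ (¬p1 ∧ p4)   [double negation]
= (¬p4 ∨ ¬p5 ∨ ¬p3 ∨ ¬p5 ∨ ¬p1) ∧ (¬p4 ∨ ¬p5 ∨ ¬p3 ∨ ¬p5 ∨ p4) ∧ (¬p4 ∨ ¬p5 ∨ p4 ∨ ¬p5 ∨ ¬p1) ∧ (¬p4 ∨ ¬p5 ∨ p4 ∨ ¬p5 ∨ p4)   [distribute ∨ over ∧]
= ¬p4 ∨ ¬p5 ∨ ¬p3 ∨ ¬p1   [simplify]

¬p4 ∨ ¬p5 ∨ ¬p3 ∨ ¬p1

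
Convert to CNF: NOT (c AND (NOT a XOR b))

(NOT c OR a OR b) AND (NOT c OR NOT b OR NOT a)

NOT (c AND (NOT a XOR b))
= NOT (c AND (NOT a OR b) AND NOT (NOT a AND b))   [expand XOR]
= NOT c OR NOT (NOT a OR b) OR NOT NOT (NOT a AND b)   [De Morgan]
= NOT c OR (NOT NOT a AND NOT b) OR NOT NOT (NOT a AND b)   [De Morgan]
= NOT c OR (a AND NOT b) OR NOT NOT (NOT a AND b)   [double negation]
= NOT c OR (a AND NOT b) OR (NOT a AND b)   [double negation]
= (NOT c OR a OR NOT a) AND (NOT c OR a OR b) AND (NOT c OR NOT b OR NOT a) AND (NOT c OR NOT b OR b)   [distribute OR over AND]
= (NOT c OR a OR b) AND (NOT c OR NOT b OR NOT a)   [simplify]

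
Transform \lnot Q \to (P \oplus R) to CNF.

(Q \lor P \lor R) \land (Q \lor \lnot P \lor \lnot R)

\lnot Q \to (P \oplus R)
⇔ \lnot \lnot Q \lor (P \oplus R)   [eliminate \to]
⇔ \lnot \lnot Q \lor ((P \lor R) \land \lnot (P \land R))   [expand \oplus]
⇔ Q \lor ((P \lor R) \land \lnot (P \land R))   [double negation]
⇔ Q \lor ((P \lor R) \land (\lnot P \lor \lnot R))   [De Morgan]
⇔ (Q \lor P \lor R) \land (Q \lor \lnot P \lor \lnot R)   [distribute \lor over \land]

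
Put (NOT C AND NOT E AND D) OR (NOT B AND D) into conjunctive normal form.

(NOT C AND NOT E AND D) OR (NOT B AND D)
≡ (NOT C OR NOT B) AND (NOT C OR D) AND (NOT E OR NOT B) AND (NOT E OR D) AND (D OR NOT B) AND (D OR D)   — distribute OR over AND
≡ (NOT C OR NOT B) AND (NOT E OR NOT B) AND D   — simplify

(NOT C OR NOT B) AND (NOT E OR NOT B) AND D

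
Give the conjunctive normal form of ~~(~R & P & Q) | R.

(P | R) & (Q | R)

~~(~R & P & Q) | R
≡ (~R & P & Q) | R   (double negation)
≡ (~R | R) & (P | R) & (Q | R)   (distribute | over &)
≡ (P | R) & (Q | R)   (simplify)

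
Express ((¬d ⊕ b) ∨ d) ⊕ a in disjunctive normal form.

((¬d ⊕ b) ∨ d) ⊕ a
≡ (((¬d ⊕ b) ∨ d) ∧ ¬a) ∨ (¬((¬d ⊕ b) ∨ d) ∧ a)   (expand ⊕)
≡ (((¬d ∧ ¬b) ∨ (¬¬d ∧ b) ∨ d) ∧ ¬a) ∨ (¬((¬d ⊕ b) ∨ d) ∧ a)   (expand ⊕)
≡ (((¬d ∧ ¬b) ∨ (¬¬d ∧ b) ∨ d) ∧ ¬a) ∨ (¬((¬d ∧ ¬b) ∨ (¬¬d ∧ b) ∨ d) ∧ a)   (expand ⊕)
≡ (((¬d ∧ ¬b) ∨ (d ∧ b) ∨ d) ∧ ¬a) ∨ (¬((¬d ∧ ¬b) ∨ (¬¬d ∧ b) ∨ d) ∧ a)   (double negation)
≡ (((¬d ∧ ¬b) ∨ (d ∧ b) ∨ d) ∧ ¬a) ∨ (¬(¬d ∧ ¬b) ∧ ¬(¬¬d ∧ b) ∧ ¬d ∧ a)   (De Morgan)
≡ (((¬d ∧ ¬b) ∨ (d ∧ b) ∨ d) ∧ ¬a) ∨ ((¬¬d ∨ ¬¬b) ∧ ¬(¬¬d ∧ b) ∧ ¬d ∧ a)   (De Morgan)
≡ (((¬d ∧ ¬b) ∨ (d ∧ b) ∨ d) ∧ ¬a) ∨ ((d ∨ ¬¬b) ∧ ¬(¬¬d ∧ b) ∧ ¬d ∧ a)   (double negation)
≡ (((¬d ∧ ¬b) ∨ (d ∧ b) ∨ d) ∧ ¬a) ∨ ((d ∨ b) ∧ ¬(¬¬d ∧ b) ∧ ¬d ∧ a)   (double negation)
≡ (((¬d ∧ ¬b) ∨ (d ∧ b) ∨ d) ∧ ¬a) ∨ ((d ∨ b) ∧ (¬¬¬d ∨ ¬b) ∧ ¬d ∧ a)   (De Morgan)
≡ (((¬d ∧ ¬b) ∨ (d ∧ b) ∨ d) ∧ ¬a) ∨ ((d ∨ b) ∧ (¬d ∨ ¬b) ∧ ¬d ∧ a)   (double negation)
≡ (¬d ∧ ¬b ∧ ¬a) ∨ (d ∧ b ∧ ¬a) ∨ (d ∧ ¬a) ∨ (d ∧ ¬d ∧ ¬d ∧ a) ∨ (d ∧ ¬b ∧ ¬d ∧ a) ∨ (b ∧ ¬d ∧ ¬d ∧ a) ∨ (b ∧ ¬b ∧ ¬d ∧ a)   (distribute ∧ over ∨)
≡ (¬d ∧ ¬b ∧ ¬a) ∨ (d ∧ ¬a) ∨ (b ∧ ¬d ∧ a)   (simplify)

(¬d ∧ ¬b ∧ ¬a) ∨ (d ∧ ¬a) ∨ (b ∧ ¬d ∧ a)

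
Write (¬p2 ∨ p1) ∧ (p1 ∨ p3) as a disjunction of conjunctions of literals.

(¬p2 ∨ p1) ∧ (p1 ∨ p3)
≡ (¬p2 ∧ p1) ∨ (¬p2 ∧ p3) ∨ (p1 ∧ p1) ∨ (p1 ∧ p3)   (distribute ∧ over ∨)
≡ (¬p2 ∧ p3) ∨ p1   (simplify)

(¬p2 ∧ p3) ∨ p1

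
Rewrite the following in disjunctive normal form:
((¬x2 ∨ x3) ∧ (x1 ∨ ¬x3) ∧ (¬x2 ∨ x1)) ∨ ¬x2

(x3 ∧ x1) ∨ ¬x2

((¬x2 ∨ x3) ∧ (x1 ∨ ¬x3) ∧ (¬x2 ∨ x1)) ∨ ¬x2
≡ (¬x2 ∧ x1 ∧ ¬x2) ∨ (¬x2 ∧ x1 ∧ x1) ∨ (¬x2 ∧ ¬x3 ∧ ¬x2) ∨ (¬x2 ∧ ¬x3 ∧ x1) ∨ (x3 ∧ x1 ∧ ¬x2) ∨ (x3 ∧ x1 ∧ x1) ∨ (x3 ∧ ¬x3 ∧ ¬x2) ∨ (x3 ∧ ¬x3 ∧ x1) ∨ ¬x2   [distribute ∧ over ∨]
≡ (x3 ∧ x1) ∨ ¬x2   [simplify]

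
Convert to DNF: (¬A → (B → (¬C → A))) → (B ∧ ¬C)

B ∧ ¬C

(¬A → (B → (¬C → A))) → (B ∧ ¬C)
≡ ¬(¬A → (B → (¬C → A))) ∨ (B ∧ ¬C)   (eliminate →)
≡ ¬(¬¬A ∨ (B → (¬C → A))) ∨ (B ∧ ¬C)   (eliminate →)
≡ ¬(¬¬A ∨ ¬B ∨ (¬C → A)) ∨ (B ∧ ¬C)   (eliminate →)
≡ ¬(¬¬A ∨ ¬B ∨ ¬¬C ∨ A) ∨ (B ∧ ¬C)   (eliminate →)
≡ (¬¬¬A ∧ ¬¬B ∧ ¬¬¬C ∧ ¬A) ∨ (B ∧ ¬C)   (De Morgan)
≡ (¬A ∧ ¬¬B ∧ ¬¬¬C ∧ ¬A) ∨ (B ∧ ¬C)   (double negation)
≡ (¬A ∧ B ∧ ¬¬¬C ∧ ¬A) ∨ (B ∧ ¬C)   (double negation)
≡ (¬A ∧ B ∧ ¬C ∧ ¬A) ∨ (B ∧ ¬C)   (double negation)
≡ B ∧ ¬C   (simplify)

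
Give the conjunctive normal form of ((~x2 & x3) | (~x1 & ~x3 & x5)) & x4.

(~x2 | ~x1) & (~x2 | ~x3) & (~x2 | x5) & (x3 | ~x1) & (x3 | x5) & x4

((~x2 & x3) | (~x1 & ~x3 & x5)) & x4
= (~x2 | ~x1) & (~x2 | ~x3) & (~x2 | x5) & (x3 | ~x1) & (x3 | ~x3) & (x3 | x5) & x4   [distribute | over &]
= (~x2 | ~x1) & (~x2 | ~x3) & (~x2 | x5) & (x3 | ~x1) & (x3 | x5) & x4   [simplify]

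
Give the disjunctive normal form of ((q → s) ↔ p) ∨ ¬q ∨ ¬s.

(p ∧ s) ∨ ¬q ∨ ¬s

((q → s) ↔ p) ∨ ¬q ∨ ¬s
≡ (((q → s) → p) ∧ (p → (q → s))) ∨ ¬q ∨ ¬s   [eliminate ↔]
≡ ((¬(q → s) ∨ p) ∧ (p → (q → s))) ∨ ¬q ∨ ¬s   [eliminate →]
≡ ((¬(¬q ∨ s) ∨ p) ∧ (p → (q → s))) ∨ ¬q ∨ ¬s   [eliminate →]
≡ ((¬(¬q ∨ s) ∨ p) ∧ (¬p ∨ (q → s))) ∨ ¬q ∨ ¬s   [eliminate →]
≡ ((¬(¬q ∨ s) ∨ p) ∧ (¬p ∨ ¬q ∨ s)) ∨ ¬q ∨ ¬s   [eliminate →]
≡ (((¬¬q ∧ ¬s) ∨ p) ∧ (¬p ∨ ¬q ∨ s)) ∨ ¬q ∨ ¬s   [De Morgan]
≡ (((q ∧ ¬s) ∨ p) ∧ (¬p ∨ ¬q ∨ s)) ∨ ¬q ∨ ¬s   [double negation]
≡ (q ∧ ¬s ∧ ¬p) ∨ (q ∧ ¬s ∧ ¬q) ∨ (q ∧ ¬s ∧ s) ∨ (p ∧ ¬p) ∨ (p ∧ ¬q) ∨ (p ∧ s) ∨ ¬q ∨ ¬s   [distribute ∧ over ∨]
≡ (p ∧ s) ∨ ¬q ∨ ¬s   [simplify]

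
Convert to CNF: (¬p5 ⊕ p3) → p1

(p5 ∨ p3 ∨ p1) ∧ (¬p3 ∨ ¬p5 ∨ p1)

(¬p5 ⊕ p3) → p1
≡ ¬(¬p5 ⊕ p3) ∨ p1   (eliminate →)
≡ ¬((¬p5 ∨ p3) ∧ ¬(¬p5 ∧ p3)) ∨ p1   (expand ⊕)
≡ ¬(¬p5 ∨ p3) ∨ ¬¬(¬p5 ∧ p3) ∨ p1   (De Morgan)
≡ (¬¬p5 ∧ ¬p3) ∨ ¬¬(¬p5 ∧ p3) ∨ p1   (De Morgan)
≡ (p5 ∧ ¬p3) ∨ ¬¬(¬p5 ∧ p3) ∨ p1   (double negation)
≡ (p5 ∧ ¬p3) ∨ (¬p5 ∧ p3) ∨ p1   (double negation)
≡ (p5 ∨ ¬p5 ∨ p1) ∧ (p5 ∨ p3 ∨ p1) ∧ (¬p3 ∨ ¬p5 ∨ p1) ∧ (¬p3 ∨ p3 ∨ p1)   (distribute ∨ over ∧)
≡ (p5 ∨ p3 ∨ p1) ∧ (¬p3 ∨ ¬p5 ∨ p1)   (simplify)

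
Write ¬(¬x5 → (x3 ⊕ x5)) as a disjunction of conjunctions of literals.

¬x5 ∧ ¬x3

¬(¬x5 → (x3 ⊕ x5))
≡ ¬(¬¬x5 ∨ (x3 ⊕ x5))   [eliminate →]
≡ ¬(¬¬x5 ∨ (x3 ∧ ¬x5) ∨ (¬x3 ∧ x5))   [expand ⊕]
≡ ¬¬¬x5 ∧ ¬(x3 ∧ ¬x5) ∧ ¬(¬x3 ∧ x5)   [De Morgan]
≡ ¬x5 ∧ ¬(x3 ∧ ¬x5) ∧ ¬(¬x3 ∧ x5)   [double negation]
≡ ¬x5 ∧ (¬x3 ∨ ¬¬x5) ∧ ¬(¬x3 ∧ x5)   [De Morgan]
≡ ¬x5 ∧ (¬x3 ∨ x5) ∧ ¬(¬x3 ∧ x5)   [double negation]
≡ ¬x5 ∧ (¬x3 ∨ x5) ∧ (¬¬x3 ∨ ¬x5)   [De Morgan]
≡ ¬x5 ∧ (¬x3 ∨ x5) ∧ (x3 ∨ ¬x5)   [double negation]
≡ (¬x5 ∧ ¬x3 ∧ x3) ∨ (¬x5 ∧ ¬x3 ∧ ¬x5) ∨ (¬x5 ∧ x5 ∧ x3) ∨ (¬x5 ∧ x5 ∧ ¬x5)   [distribute ∧ over ∨]
≡ ¬x5 ∧ ¬x3   [simplify]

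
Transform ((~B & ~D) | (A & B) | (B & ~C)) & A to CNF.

(~D | B) & A

((~B & ~D) | (A & B) | (B & ~C)) & A
≡ (~B | A | B) & (~B | A | ~C) & (~B | B | B) & (~B | B | ~C) & (~D | A | B) & (~D | A | ~C) & (~D | B | B) & (~D | B | ~C) & A   (distribute | over &)
≡ (~D | B) & A   (simplify)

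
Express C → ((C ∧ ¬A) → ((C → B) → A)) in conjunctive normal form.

C → ((C ∧ ¬A) → ((C → B) → A))
⇔ ¬C ∨ ((C ∧ ¬A) → ((C → B) → A))   — eliminate →
⇔ ¬C ∨ ¬(C ∧ ¬A) ∨ ((C → B) → A)   — eliminate →
⇔ ¬C ∨ ¬(C ∧ ¬A) ∨ ¬(C → B) ∨ A   — eliminate →
⇔ ¬C ∨ ¬(C ∧ ¬A) ∨ ¬(¬C ∨ B) ∨ A   — eliminate →
⇔ ¬C ∨ ¬C ∨ ¬¬A ∨ ¬(¬C ∨ B) ∨ A   — De Morgan
⇔ ¬C ∨ ¬C ∨ A ∨ ¬(¬C ∨ B) ∨ A   — double negation
⇔ ¬C ∨ ¬C ∨ A ∨ (¬¬C ∧ ¬B) ∨ A   — De Morgan
⇔ ¬C ∨ ¬C ∨ A ∨ (C ∧ ¬B) ∨ A   — double negation
⇔ (¬C ∨ ¬C ∨ A ∨ C ∨ A) ∧ (¬C ∨ ¬C ∨ A ∨ ¬B ∨ A)   — distribute ∨ over ∧
⇔ ¬C ∨ A ∨ ¬B   — simplify

¬C ∨ A ∨ ¬B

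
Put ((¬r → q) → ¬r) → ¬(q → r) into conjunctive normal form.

r ∨ q

((¬r → q) → ¬r) → ¬(q → r)
≡ ¬((¬r → q) → ¬r) ∨ ¬(q → r)   — eliminate →
≡ ¬(¬(¬r → q) ∨ ¬r) ∨ ¬(q → r)   — eliminate →
≡ ¬(¬(¬¬r ∨ q) ∨ ¬r) ∨ ¬(q → r)   — eliminate →
≡ ¬(¬(¬¬r ∨ q) ∨ ¬r) ∨ ¬(¬q ∨ r)   — eliminate →
≡ (¬¬(¬¬r ∨ q) ∧ ¬¬r) ∨ ¬(¬q ∨ r)   — De Morgan
≡ ((¬¬r ∨ q) ∧ ¬¬r) ∨ ¬(¬q ∨ r)   — double negation
≡ ((r ∨ q) ∧ ¬¬r) ∨ ¬(¬q ∨ r)   — double negation
≡ ((r ∨ q) ∧ r) ∨ ¬(¬q ∨ r)   — double negation
≡ ((r ∨ q) ∧ r) ∨ (¬¬q ∧ ¬r)   — De Morgan
≡ ((r ∨ q) ∧ r) ∨ (q ∧ ¬r)   — double negation
≡ (r ∨ q ∨ q) ∧ (r ∨ q ∨ ¬r) ∧ (r ∨ q) ∧ (r ∨ ¬r)   — distribute ∨ over ∧
≡ r ∨ q   — simplify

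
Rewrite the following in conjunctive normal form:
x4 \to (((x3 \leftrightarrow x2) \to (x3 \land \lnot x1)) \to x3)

\lnot x4 \lor \lnot x2 \lor x3

x4 \to (((x3 \leftrightarrow x2) \to (x3 \land \lnot x1)) \to x3)
≡ \lnot x4 \lor (((x3 \leftrightarrow x2) \to (x3 \land \lnot x1)) \to x3)   [eliminate \to]
≡ \lnot x4 \lor \lnot ((x3 \leftrightarrow x2) \to (x3 \land \lnot x1)) \lor x3   [eliminate \to]
≡ \lnot x4 \lor \lnot (\lnot (x3 \leftrightarrow x2) \lor (x3 \land \lnot x1)) \lor x3   [eliminate \to]
≡ \lnot x4 \lor \lnot (\lnot ((x3 \to x2) \land (x2 \to x3)) \lor (x3 \land \lnot x1)) \lor x3   [eliminate \leftrightarrow]
≡ \lnot x4 \lor \lnot (\lnot ((\lnot x3 \lor x2) \land (x2 \to x3)) \lor (x3 \land \lnot x1)) \lor x3   [eliminate \to]
≡ \lnot x4 \lor \lnot (\lnot ((\lnot x3 \lor x2) \land (\lnot x2 \lor x3)) \lor (x3 \land \lnot x1)) \lor x3   [eliminate \to]
≡ \lnot x4 \lor (\lnot \lnot ((\lnot x3 \lor x2) \land (\lnot x2 \lor x3)) \land \lnot (x3 \land \lnot x1)) \lor x3   [De Morgan]
≡ \lnot x4 \lor ((\lnot x3 \lor x2) \land (\lnot x2 \lor x3) \land \lnot (x3 \land \lnot x1)) \lor x3   [double negation]
≡ \lnot x4 \lor ((\lnot x3 \lor x2) \land (\lnot x2 \lor x3) \land (\lnot x3 \lor \lnot \lnot x1)) \lor x3   [De Morgan]
≡ \lnot x4 \lor ((\lnot x3 \lor x2) \land (\lnot x2 \lor x3) \land (\lnot x3 \lor x1)) \lor x3   [double negation]
≡ (\lnot x4 \lor \lnot x3 \lor x2 \lor x3) \land (\lnot x4 \lor \lnot x2 \lor x3 \lor x3) \land (\lnot x4 \lor \lnot x3 \lor x1 \lor x3)   [distribute \lor over \land]
≡ \lnot x4 \lor \lnot x2 \lor x3   [simplify]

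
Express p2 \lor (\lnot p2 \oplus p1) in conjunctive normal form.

p2 \lor \lnot p1

p2 \lor (\lnot p2 \oplus p1)
⇔ p2 \lor ((\lnot p2 \lor p1) \land \lnot (\lnot p2 \land p1))   — expand \oplus
⇔ p2 \lor ((\lnot p2 \lor p1) \land (\lnot \lnot p2 \lor \lnot p1))   — De Morgan
⇔ p2 \lor ((\lnot p2 \lor p1) \land (p2 \lor \lnot p1))   — double negation
⇔ (p2 \lor \lnot p2 \lor p1) \land (p2 \lor p2 \lor \lnot p1)   — distribute \lor over \land
⇔ p2 \lor \lnot p1   — simplify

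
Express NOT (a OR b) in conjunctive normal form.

NOT (a OR b)
≡ NOT a AND NOT b   [De Morgan]

NOT a AND NOT b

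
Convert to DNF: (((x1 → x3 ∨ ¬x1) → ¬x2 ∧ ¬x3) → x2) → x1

¬x2 ∧ ¬x3 ∨ x1

(((x1 → x3 ∨ ¬x1) → ¬x2 ∧ ¬x3) → x2) → x1
= ¬(((x1 → x3 ∨ ¬x1) → ¬x2 ∧ ¬x3) → x2) ∨ x1   [eliminate →]
= ¬(¬((x1 → x3 ∨ ¬x1) → ¬x2 ∧ ¬x3) ∨ x2) ∨ x1   [eliminate →]
= ¬(¬(¬(x1 → x3 ∨ ¬x1) ∨ ¬x2 ∧ ¬x3) ∨ x2) ∨ x1   [eliminate →]
= ¬(¬(¬(¬x1 ∨ x3 ∨ ¬x1) ∨ ¬x2 ∧ ¬x3) ∨ x2) ∨ x1   [eliminate →]
= ¬¬(¬(¬x1 ∨ x3 ∨ ¬x1) ∨ ¬x2 ∧ ¬x3) ∧ ¬x2 ∨ x1   [De Morgan]
= (¬(¬x1 ∨ x3 ∨ ¬x1) ∨ ¬x2 ∧ ¬x3) ∧ ¬x2 ∨ x1   [double negation]
= (¬¬x1 ∧ ¬x3 ∧ ¬¬x1 ∨ ¬x2 ∧ ¬x3) ∧ ¬x2 ∨ x1   [De Morgan]
= (x1 ∧ ¬x3 ∧ ¬¬x1 ∨ ¬x2 ∧ ¬x3) ∧ ¬x2 ∨ x1   [double negation]
= (x1 ∧ ¬x3 ∧ x1 ∨ ¬x2 ∧ ¬x3) ∧ ¬x2 ∨ x1   [double negation]
= x1 ∧ ¬x3 ∧ x1 ∧ ¬x2 ∨ ¬x2 ∧ ¬x3 ∧ ¬x2 ∨ x1   [distribute ∧ over ∨]
= ¬x2 ∧ ¬x3 ∨ x1   [simplify]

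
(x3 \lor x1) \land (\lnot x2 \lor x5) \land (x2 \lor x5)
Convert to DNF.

(x3 \lor x1) \land (\lnot x2 \lor x5) \land (x2 \lor x5)
⇔ (x3 \land \lnot x2 \land x2) \lor (x3 \land \lnot x2 \land x5) \lor (x3 \land x5 \land x2) \lor (x3 \land x5 \land x5) \lor (x1 \land \lnot x2 \land x2) \lor (x1 \land \lnot x2 \land x5) \lor (x1 \land x5 \land x2) \lor (x1 \land x5 \land x5)   — distribute \land over \lor
⇔ (x3 \land x5) \lor (x1 \land x5)   — simplify

(x3 \land x5) \lor (x1 \land x5)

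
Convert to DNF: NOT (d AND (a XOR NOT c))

NOT (d AND (a XOR NOT c))
⇔ NOT (d AND ((a AND NOT NOT c) OR (NOT a AND NOT c)))   (expand XOR)
⇔ NOT d OR NOT ((a AND NOT NOT c) OR (NOT a AND NOT c))   (De Morgan)
⇔ NOT d OR (NOT (a AND NOT NOT c) AND NOT (NOT a AND NOT c))   (De Morgan)
⇔ NOT d OR ((NOT a OR NOT NOT NOT c) AND NOT (NOT a AND NOT c))   (De Morgan)
⇔ NOT d OR ((NOT a OR NOT c) AND NOT (NOT a AND NOT c))   (double negation)
⇔ NOT d OR ((NOT a OR NOT c) AND (NOT NOT a OR NOT NOT c))   (De Morgan)
⇔ NOT d OR ((NOT a OR NOT c) AND (a OR NOT NOT c))   (double negation)
⇔ NOT d OR ((NOT a OR NOT c) AND (a OR c))   (double negation)
⇔ NOT d OR (NOT a AND a) OR (NOT a AND c) OR (NOT c AND a) OR (NOT c AND c)   (distribute AND over OR)
⇔ NOT d OR (NOT a AND c) OR (NOT c AND a)   (simplify)

NOT d OR (NOT a AND c) OR (NOT c AND a)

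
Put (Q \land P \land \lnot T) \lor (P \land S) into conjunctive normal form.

(Q \land P \land \lnot T) \lor (P \land S)
= (Q \lor P) \land (Q \lor S) \land (P \lor P) \land (P \lor S) \land (\lnot T \lor P) \land (\lnot T \lor S)   — distribute \lor over \land
= (Q \lor S) \land P \land (\lnot T \lor S)   — simplify

(Q \lor S) \land P \land (\lnot T \lor S)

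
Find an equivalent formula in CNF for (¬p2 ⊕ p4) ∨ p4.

(¬p2 ⊕ p4) ∨ p4
≡ ((¬p2 ∨ p4) ∧ ¬(¬p2 ∧ p4)) ∨ p4   — expand ⊕
≡ ((¬p2 ∨ p4) ∧ (¬¬p2 ∨ ¬p4)) ∨ p4   — De Morgan
≡ ((¬p2 ∨ p4) ∧ (p2 ∨ ¬p4)) ∨ p4   — double negation
≡ (¬p2 ∨ p4 ∨ p4) ∧ (p2 ∨ ¬p4 ∨ p4)   — distribute ∨ over ∧
≡ ¬p2 ∨ p4   — simplify

¬p2 ∨ p4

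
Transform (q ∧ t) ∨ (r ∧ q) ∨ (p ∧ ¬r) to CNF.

(q ∨ p) ∧ (q ∨ ¬r) ∧ (t ∨ r ∨ p)

(q ∧ t) ∨ (r ∧ q) ∨ (p ∧ ¬r)
⇔ (q ∨ r ∨ p) ∧ (q ∨ r ∨ ¬r) ∧ (q ∨ q ∨ p) ∧ (q ∨ q ∨ ¬r) ∧ (t ∨ r ∨ p) ∧ (t ∨ r ∨ ¬r) ∧ (t ∨ q ∨ p) ∧ (t ∨ q ∨ ¬r)   [distribute ∨ over ∧]
⇔ (q ∨ p) ∧ (q ∨ ¬r) ∧ (t ∨ r ∨ p)   [simplify]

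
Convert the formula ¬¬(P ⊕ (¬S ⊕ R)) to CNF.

(P ∨ ¬S ∨ R) ∧ (P ∨ S ∨ ¬R) ∧ (¬P ∨ S ∨ R) ∧ (¬P ∨ ¬R ∨ ¬S)

¬¬(P ⊕ (¬S ⊕ R))
≡ ¬¬((P ∨ (¬S ⊕ R)) ∧ ¬(P ∧ (¬S ⊕ R)))   [expand ⊕]
≡ ¬¬((P ∨ ((¬S ∨ R) ∧ ¬(¬S ∧ R))) ∧ ¬(P ∧ (¬S ⊕ R)))   [expand ⊕]
≡ ¬¬((P ∨ ((¬S ∨ R) ∧ ¬(¬S ∧ R))) ∧ ¬(P ∧ (¬S ∨ R) ∧ ¬(¬S ∧ R)))   [expand ⊕]
≡ (P ∨ ((¬S ∨ R) ∧ ¬(¬S ∧ R))) ∧ ¬(P ∧ (¬S ∨ R) ∧ ¬(¬S ∧ R))   [double negation]
≡ (P ∨ ((¬S ∨ R) ∧ (¬¬S ∨ ¬R))) ∧ ¬(P ∧ (¬S ∨ R) ∧ ¬(¬S ∧ R))   [De Morgan]
≡ (P ∨ ((¬S ∨ R) ∧ (S ∨ ¬R))) ∧ ¬(P ∧ (¬S ∨ R) ∧ ¬(¬S ∧ R))   [double negation]
≡ (P ∨ ((¬S ∨ R) ∧ (S ∨ ¬R))) ∧ (¬P ∨ ¬(¬S ∨ R) ∨ ¬¬(¬S ∧ R))   [De Morgan]
≡ (P ∨ ((¬S ∨ R) ∧ (S ∨ ¬R))) ∧ (¬P ∨ (¬¬S ∧ ¬R) ∨ ¬¬(¬S ∧ R))   [De Morgan]
≡ (P ∨ ((¬S ∨ R) ∧ (S ∨ ¬R))) ∧ (¬P ∨ (S ∧ ¬R) ∨ ¬¬(¬S ∧ R))   [double negation]
≡ (P ∨ ((¬S ∨ R) ∧ (S ∨ ¬R))) ∧ (¬P ∨ (S ∧ ¬R) ∨ (¬S ∧ R))   [double negation]
≡ (P ∨ ¬S ∨ R) ∧ (P ∨ S ∨ ¬R) ∧ (¬P ∨ S ∨ ¬S) ∧ (¬P ∨ S ∨ R) ∧ (¬P ∨ ¬R ∨ ¬S) ∧ (¬P ∨ ¬R ∨ R)   [distribute ∨ over ∧]
≡ (P ∨ ¬S ∨ R) ∧ (P ∨ S ∨ ¬R) ∧ (¬P ∨ S ∨ R) ∧ (¬P ∨ ¬R ∨ ¬S)   [simplify]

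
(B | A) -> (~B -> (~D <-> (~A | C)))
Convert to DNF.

(~B & ~A) | B | (D & A & ~C) | (~A & ~D) | (C & ~D)

(B | A) -> (~B -> (~D <-> (~A | C)))
⇔ ~(B | A) | (~B -> (~D <-> (~A | C)))   [eliminate ->]
⇔ ~(B | A) | ~~B | (~D <-> (~A | C))   [eliminate ->]
⇔ ~(B | A) | ~~B | ((~D -> (~A | C)) & ((~A | C) -> ~D))   [eliminate <->]
⇔ ~(B | A) | ~~B | ((~~D | ~A | C) & ((~A | C) -> ~D))   [eliminate ->]
⇔ ~(B | A) | ~~B | ((~~D | ~A | C) & (~(~A | C) | ~D))   [eliminate ->]
⇔ (~B & ~A) | ~~B | ((~~D | ~A | C) & (~(~A | C) | ~D))   [De Morgan]
⇔ (~B & ~A) | B | ((~~D | ~A | C) & (~(~A | C) | ~D))   [double negation]
⇔ (~B & ~A) | B | ((D | ~A | C) & (~(~A | C) | ~D))   [double negation]
⇔ (~B & ~A) | B | ((D | ~A | C) & ((~~A & ~C) | ~D))   [De Morgan]
⇔ (~B & ~A) | B | ((D | ~A | C) & ((A & ~C) | ~D))   [double negation]
⇔ (~B & ~A) | B | (D & A & ~C) | (D & ~D) | (~A & A & ~C) | (~A & ~D) | (C & A & ~C) | (C & ~D)   [distribute & over |]
⇔ (~B & ~A) | B | (D & A & ~C) | (~A & ~D) | (C & ~D)   [simplify]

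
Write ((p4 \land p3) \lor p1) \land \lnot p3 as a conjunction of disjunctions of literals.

(p4 \lor p1) \land (p3 \lor p1) \land \lnot p3

((p4 \land p3) \lor p1) \land \lnot p3
≡ (p4 \lor p1) \land (p3 \lor p1) \land \lnot p3   [distribute \lor over \land]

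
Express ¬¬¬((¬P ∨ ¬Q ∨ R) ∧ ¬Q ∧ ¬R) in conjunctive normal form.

Q ∨ R

¬¬¬((¬P ∨ ¬Q ∨ R) ∧ ¬Q ∧ ¬R)
≡ ¬((¬P ∨ ¬Q ∨ R) ∧ ¬Q ∧ ¬R)   — double negation
≡ ¬(¬P ∨ ¬Q ∨ R) ∨ ¬¬Q ∨ ¬¬R   — De Morgan
≡ (¬¬P ∧ ¬¬Q ∧ ¬R) ∨ ¬¬Q ∨ ¬¬R   — De Morgan
≡ (P ∧ ¬¬Q ∧ ¬R) ∨ ¬¬Q ∨ ¬¬R   — double negation
≡ (P ∧ Q ∧ ¬R) ∨ ¬¬Q ∨ ¬¬R   — double negation
≡ (P ∧ Q ∧ ¬R) ∨ Q ∨ ¬¬R   — double negation
≡ (P ∧ Q ∧ ¬R) ∨ Q ∨ R   — double negation
≡ (P ∨ Q ∨ R) ∧ (Q ∨ Q ∨ R) ∧ (¬R ∨ Q ∨ R)   — distribute ∨ over ∧
≡ Q ∨ R   — simplify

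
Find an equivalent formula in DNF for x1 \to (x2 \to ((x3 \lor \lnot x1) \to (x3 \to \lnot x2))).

x1 \to (x2 \to ((x3 \lor \lnot x1) \to (x3 \to \lnot x2)))
⇔ \lnot x1 \lor (x2 \to ((x3 \lor \lnot x1) \to (x3 \to \lnot x2)))   [eliminate \to]
⇔ \lnot x1 \lor \lnot x2 \lor ((x3 \lor \lnot x1) \to (x3 \to \lnot x2))   [eliminate \to]
⇔ \lnot x1 \lor \lnot x2 \lor \lnot (x3 \lor \lnot x1) \lor (x3 \to \lnot x2)   [eliminate \to]
⇔ \lnot x1 \lor \lnot x2 \lor \lnot (x3 \lor \lnot x1) \lor \lnot x3 \lor \lnot x2   [eliminate \to]
⇔ \lnot x1 \lor \lnot x2 \lor (\lnot x3 \land \lnot \lnot x1) \lor \lnot x3 \lor \lnot x2   [De Morgan]
⇔ \lnot x1 \lor \lnot x2 \lor (\lnot x3 \land x1) \lor \lnot x3 \lor \lnot x2   [double negation]
⇔ \lnot x1 \lor \lnot x2 \lor \lnot x3   [simplify]

\lnot x1 \lor \lnot x2 \lor \lnot x3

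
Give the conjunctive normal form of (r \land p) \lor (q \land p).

(r \land p) \lor (q \land p)
≡ (r \lor q) \land (r \lor p) \land (p \lor q) \land (p \lor p)   [distribute \lor over \land]
≡ (r \lor q) \land p   [simplify]

(r \lor q) \land p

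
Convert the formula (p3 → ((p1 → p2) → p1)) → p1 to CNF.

p3 ∨ p1

(p3 → ((p1 → p2) → p1)) → p1
≡ ¬(p3 → ((p1 → p2) → p1)) ∨ p1   [eliminate →]
≡ ¬(¬p3 ∨ ((p1 → p2) → p1)) ∨ p1   [eliminate →]
≡ ¬(¬p3 ∨ ¬(p1 → p2) ∨ p1) ∨ p1   [eliminate →]
≡ ¬(¬p3 ∨ ¬(¬p1 ∨ p2) ∨ p1) ∨ p1   [eliminate →]
≡ ¬¬p3 ∧ ¬¬(¬p1 ∨ p2) ∧ ¬p1 ∨ p1   [De Morgan]
≡ p3 ∧ ¬¬(¬p1 ∨ p2) ∧ ¬p1 ∨ p1   [double negation]
≡ p3 ∧ (¬p1 ∨ p2) ∧ ¬p1 ∨ p1   [double negation]
≡ (p3 ∨ p1) ∧ (¬p1 ∨ p2 ∨ p1) ∧ (¬p1 ∨ p1)   [distribute ∨ over ∧]
≡ p3 ∨ p1   [simplify]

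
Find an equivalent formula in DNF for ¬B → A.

¬B → A
≡ ¬¬B ∨ A
≡ B ∨ A

B ∨ A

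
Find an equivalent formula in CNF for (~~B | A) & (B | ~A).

(~~B | A) & (B | ~A)
≡ (B | A) & (B | ~A)   (double negation)

(B | A) & (B | ~A)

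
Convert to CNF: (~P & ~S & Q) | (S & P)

(~P & ~S & Q) | (S & P)
⇔ (~P | S) & (~P | P) & (~S | S) & (~S | P) & (Q | S) & (Q | P)   — distribute | over &
⇔ (~P | S) & (~S | P) & (Q | S) & (Q | P)   — simplify

(~P | S) & (~S | P) & (Q | S) & (Q | P)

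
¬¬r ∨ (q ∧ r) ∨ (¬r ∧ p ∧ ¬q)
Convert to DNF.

r ∨ (¬r ∧ p ∧ ¬q)

¬¬r ∨ (q ∧ r) ∨ (¬r ∧ p ∧ ¬q)
⇔ r ∨ (q ∧ r) ∨ (¬r ∧ p ∧ ¬q)   [double negation]
⇔ r ∨ (¬r ∧ p ∧ ¬q)   [simplify]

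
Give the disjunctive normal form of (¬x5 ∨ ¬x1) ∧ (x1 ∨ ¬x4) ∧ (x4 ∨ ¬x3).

(¬x5 ∧ x1 ∧ x4) ∨ (¬x5 ∧ x1 ∧ ¬x3) ∨ (¬x5 ∧ ¬x4 ∧ ¬x3) ∨ (¬x1 ∧ ¬x4 ∧ ¬x3)

(¬x5 ∨ ¬x1) ∧ (x1 ∨ ¬x4) ∧ (x4 ∨ ¬x3)
= (¬x5 ∧ x1 ∧ x4) ∨ (¬x5 ∧ x1 ∧ ¬x3) ∨ (¬x5 ∧ ¬x4 ∧ x4) ∨ (¬x5 ∧ ¬x4 ∧ ¬x3) ∨ (¬x1 ∧ x1 ∧ x4) ∨ (¬x1 ∧ x1 ∧ ¬x3) ∨ (¬x1 ∧ ¬x4 ∧ x4) ∨ (¬x1 ∧ ¬x4 ∧ ¬x3)
= (¬x5 ∧ x1 ∧ x4) ∨ (¬x5 ∧ x1 ∧ ¬x3) ∨ (¬x5 ∧ ¬x4 ∧ ¬x3) ∨ (¬x1 ∧ ¬x4 ∧ ¬x3)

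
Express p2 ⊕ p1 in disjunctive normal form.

p2 ⊕ p1
⇔ p2 ∧ ¬p1 ∨ ¬p2 ∧ p1   [expand ⊕]

p2 ∧ ¬p1 ∨ ¬p2 ∧ p1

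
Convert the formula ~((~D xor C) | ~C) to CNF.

(~C | ~D) & C

~((~D xor C) | ~C)
≡ ~(((~D | C) & ~(~D & C)) | ~C)
≡ ~((~D | C) & ~(~D & C)) & ~~C
≡ (~(~D | C) | ~~(~D & C)) & ~~C
≡ ((~~D & ~C) | ~~(~D & C)) & ~~C
≡ ((D & ~C) | ~~(~D & C)) & ~~C
≡ ((D & ~C) | (~D & C)) & ~~C
≡ ((D & ~C) | (~D & C)) & C
≡ (D | ~D) & (D | C) & (~C | ~D) & (~C | C) & C
≡ (~C | ~D) & C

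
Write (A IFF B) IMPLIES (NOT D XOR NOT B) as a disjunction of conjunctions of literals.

(A IFF B) IMPLIES (NOT D XOR NOT B)
≡ NOT (A IFF B) OR (NOT D XOR NOT B)   [eliminate IMPLIES]
≡ NOT ((A IMPLIES B) AND (B IMPLIES A)) OR (NOT D XOR NOT B)   [eliminate IFF]
≡ NOT ((NOT A OR B) AND (B IMPLIES A)) OR (NOT D XOR NOT B)   [eliminate IMPLIES]
≡ NOT ((NOT A OR B) AND (NOT B OR A)) OR (NOT D XOR NOT B)   [eliminate IMPLIES]
≡ NOT ((NOT A OR B) AND (NOT B OR A)) OR (NOT D AND NOT NOT B) OR (NOT NOT D AND NOT B)   [expand XOR]
≡ NOT (NOT A OR B) OR NOT (NOT B OR A) OR (NOT D AND NOT NOT B) OR (NOT NOT D AND NOT B)   [De Morgan]
≡ (NOT NOT A AND NOT B) OR NOT (NOT B OR A) OR (NOT D AND NOT NOT B) OR (NOT NOT D AND NOT B)   [De Morgan]
≡ (A AND NOT B) OR NOT (NOT B OR A) OR (NOT D AND NOT NOT B) OR (NOT NOT D AND NOT B)   [double negation]
≡ (A AND NOT B) OR (NOT NOT B AND NOT A) OR (NOT D AND NOT NOT B) OR (NOT NOT D AND NOT B)   [De Morgan]
≡ (A AND NOT B) OR (B AND NOT A) OR (NOT D AND NOT NOT B) OR (NOT NOT D AND NOT B)   [double negation]
≡ (A AND NOT B) OR (B AND NOT A) OR (NOT D AND B) OR (NOT NOT D AND NOT B)   [double negation]
≡ (A AND NOT B) OR (B AND NOT A) OR (NOT D AND B) OR (D AND NOT B)   [double negation]

(A AND NOT B) OR (B AND NOT A) OR (NOT D AND B) OR (D AND NOT B)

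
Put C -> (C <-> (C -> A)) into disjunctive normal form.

~C | (A & C)

C -> (C <-> (C -> A))
≡ ~C | (C <-> (C -> A))   — eliminate ->
≡ ~C | ((C -> (C -> A)) & ((C -> A) -> C))   — eliminate <->
≡ ~C | ((~C | (C -> A)) & ((C -> A) -> C))   — eliminate ->
≡ ~C | ((~C | ~C | A) & ((C -> A) -> C))   — eliminate ->
≡ ~C | ((~C | ~C | A) & (~(C -> A) | C))   — eliminate ->
≡ ~C | ((~C | ~C | A) & (~(~C | A) | C))   — eliminate ->
≡ ~C | ((~C | ~C | A) & ((~~C & ~A) | C))   — De Morgan
≡ ~C | ((~C | ~C | A) & ((C & ~A) | C))   — double negation
≡ ~C | (~C & C & ~A) | (~C & C) | (~C & C & ~A) | (~C & C) | (A & C & ~A) | (A & C)   — distribute & over |
≡ ~C | (A & C)   — simplify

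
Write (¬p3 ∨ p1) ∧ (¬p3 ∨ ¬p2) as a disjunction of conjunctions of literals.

¬p3 ∨ (p1 ∧ ¬p2)

(¬p3 ∨ p1) ∧ (¬p3 ∨ ¬p2)
= (¬p3 ∧ ¬p3) ∨ (¬p3 ∧ ¬p2) ∨ (p1 ∧ ¬p3) ∨ (p1 ∧ ¬p2)   (distribute ∧ over ∨)
= ¬p3 ∨ (p1 ∧ ¬p2)   (simplify)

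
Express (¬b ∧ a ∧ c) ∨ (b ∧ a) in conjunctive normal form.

a ∧ (c ∨ b)

(¬b ∧ a ∧ c) ∨ (b ∧ a)
= (¬b ∨ b) ∧ (¬b ∨ a) ∧ (a ∨ b) ∧ (a ∨ a) ∧ (c ∨ b) ∧ (c ∨ a)
= a ∧ (c ∨ b)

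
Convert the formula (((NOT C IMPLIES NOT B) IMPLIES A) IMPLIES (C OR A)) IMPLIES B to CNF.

(B OR A) AND (NOT C OR B) AND (NOT A OR B)

(((NOT C IMPLIES NOT B) IMPLIES A) IMPLIES (C OR A)) IMPLIES B
⇔ NOT (((NOT C IMPLIES NOT B) IMPLIES A) IMPLIES (C OR A)) OR B
⇔ NOT (NOT ((NOT C IMPLIES NOT B) IMPLIES A) OR C OR A) OR B
⇔ NOT (NOT (NOT (NOT C IMPLIES NOT B) OR A) OR C OR A) OR B
⇔ NOT (NOT (NOT (NOT NOT C OR NOT B) OR A) OR C OR A) OR B
⇔ (NOT NOT (NOT (NOT NOT C OR NOT B) OR A) AND NOT C AND NOT A) OR B
⇔ ((NOT (NOT NOT C OR NOT B) OR A) AND NOT C AND NOT A) OR B
⇔ (((NOT NOT NOT C AND NOT NOT B) OR A) AND NOT C AND NOT A) OR B
⇔ (((NOT C AND NOT NOT B) OR A) AND NOT C AND NOT A) OR B
⇔ (((NOT C AND B) OR A) AND NOT C AND NOT A) OR B
⇔ (NOT C OR A OR B) AND (B OR A OR B) AND (NOT C OR B) AND (NOT A OR B)
⇔ (B OR A) AND (NOT C OR B) AND (NOT A OR B)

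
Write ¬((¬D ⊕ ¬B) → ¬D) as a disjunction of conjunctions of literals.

D ∧ ¬B

¬((¬D ⊕ ¬B) → ¬D)
= ¬(¬(¬D ⊕ ¬B) ∨ ¬D)
= ¬(¬((¬D ∧ ¬¬B) ∨ (¬¬D ∧ ¬B)) ∨ ¬D)
= ¬¬((¬D ∧ ¬¬B) ∨ (¬¬D ∧ ¬B)) ∧ ¬¬D
= ((¬D ∧ ¬¬B) ∨ (¬¬D ∧ ¬B)) ∧ ¬¬D
= ((¬D ∧ B) ∨ (¬¬D ∧ ¬B)) ∧ ¬¬D
= ((¬D ∧ B) ∨ (D ∧ ¬B)) ∧ ¬¬D
= ((¬D ∧ B) ∨ (D ∧ ¬B)) ∧ D
= (¬D ∧ B ∧ D) ∨ (D ∧ ¬B ∧ D)
= D ∧ ¬B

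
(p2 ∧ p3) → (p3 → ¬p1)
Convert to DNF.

(p2 ∧ p3) → (p3 → ¬p1)
≡ ¬(p2 ∧ p3) ∨ (p3 → ¬p1)   (eliminate →)
≡ ¬(p2 ∧ p3) ∨ ¬p3 ∨ ¬p1   (eliminate →)
≡ ¬p2 ∨ ¬p3 ∨ ¬p3 ∨ ¬p1   (De Morgan)
≡ ¬p2 ∨ ¬p3 ∨ ¬p1   (simplify)

¬p2 ∨ ¬p3 ∨ ¬p1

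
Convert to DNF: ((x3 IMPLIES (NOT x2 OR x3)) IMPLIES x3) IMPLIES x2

NOT x3 OR x2

((x3 IMPLIES (NOT x2 OR x3)) IMPLIES x3) IMPLIES x2
≡ NOT ((x3 IMPLIES (NOT x2 OR x3)) IMPLIES x3) OR x2
≡ NOT (NOT (x3 IMPLIES (NOT x2 OR x3)) OR x3) OR x2
≡ NOT (NOT (NOT x3 OR NOT x2 OR x3) OR x3) OR x2
≡ (NOT NOT (NOT x3 OR NOT x2 OR x3) AND NOT x3) OR x2
≡ ((NOT x3 OR NOT x2 OR x3) AND NOT x3) OR x2
≡ (NOT x3 AND NOT x3) OR (NOT x2 AND NOT x3) OR (x3 AND NOT x3) OR x2
≡ NOT x3 OR x2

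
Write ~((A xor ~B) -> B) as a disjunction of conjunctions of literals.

~((A xor ~B) -> B)
≡ ~(~(A xor ~B) | B)   [eliminate ->]
≡ ~(~((A & ~~B) | (~A & ~B)) | B)   [expand xor]
≡ ~~((A & ~~B) | (~A & ~B)) & ~B   [De Morgan]
≡ ((A & ~~B) | (~A & ~B)) & ~B   [double negation]
≡ ((A & B) | (~A & ~B)) & ~B   [double negation]
≡ (A & B & ~B) | (~A & ~B & ~B)   [distribute & over |]
≡ ~A & ~B   [simplify]

~A & ~B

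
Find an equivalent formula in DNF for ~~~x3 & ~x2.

~~~x3 & ~x2
≡ ~x3 & ~x2

~x3 & ~x2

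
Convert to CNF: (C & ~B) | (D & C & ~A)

C & (~B | D) & (~B | ~A)

(C & ~B) | (D & C & ~A)
≡ (C | D) & (C | C) & (C | ~A) & (~B | D) & (~B | C) & (~B | ~A)   [distribute | over &]
≡ C & (~B | D) & (~B | ~A)   [simplify]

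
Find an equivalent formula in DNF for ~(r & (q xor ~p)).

~(r & (q xor ~p))
= ~(r & ((q & ~~p) | (~q & ~p)))
= ~r | ~((q & ~~p) | (~q & ~p))
= ~r | (~(q & ~~p) & ~(~q & ~p))
= ~r | ((~q | ~~~p) & ~(~q & ~p))
= ~r | ((~q | ~p) & ~(~q & ~p))
= ~r | ((~q | ~p) & (~~q | ~~p))
= ~r | ((~q | ~p) & (q | ~~p))
= ~r | ((~q | ~p) & (q | p))
= ~r | (~q & q) | (~q & p) | (~p & q) | (~p & p)
= ~r | (~q & p) | (~p & q)

~r | (~q & p) | (~p & q)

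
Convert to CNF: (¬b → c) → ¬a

(¬b ∨ ¬a) ∧ (¬c ∨ ¬a)

(¬b → c) → ¬a
≡ ¬(¬b → c) ∨ ¬a
≡ ¬(¬¬b ∨ c) ∨ ¬a
≡ ¬¬¬b ∧ ¬c ∨ ¬a
≡ ¬b ∧ ¬c ∨ ¬a
≡ (¬b ∨ ¬a) ∧ (¬c ∨ ¬a)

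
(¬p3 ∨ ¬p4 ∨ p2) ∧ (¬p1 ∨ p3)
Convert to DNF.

(¬p3 ∧ ¬p1) ∨ (¬p4 ∧ ¬p1) ∨ (¬p4 ∧ p3) ∨ (p2 ∧ ¬p1) ∨ (p2 ∧ p3)

(¬p3 ∨ ¬p4 ∨ p2) ∧ (¬p1 ∨ p3)
= (¬p3 ∧ ¬p1) ∨ (¬p3 ∧ p3) ∨ (¬p4 ∧ ¬p1) ∨ (¬p4 ∧ p3) ∨ (p2 ∧ ¬p1) ∨ (p2 ∧ p3)   — distribute ∧ over ∨
= (¬p3 ∧ ¬p1) ∨ (¬p4 ∧ ¬p1) ∨ (¬p4 ∧ p3) ∨ (p2 ∧ ¬p1) ∨ (p2 ∧ p3)   — simplify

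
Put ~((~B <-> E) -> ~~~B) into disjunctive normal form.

~((~B <-> E) -> ~~~B)
≡ ~(~(~B <-> E) | ~~~B)   [eliminate ->]
≡ ~(~((~B -> E) & (E -> ~B)) | ~~~B)   [eliminate <->]
≡ ~(~((~~B | E) & (E -> ~B)) | ~~~B)   [eliminate ->]
≡ ~(~((~~B | E) & (~E | ~B)) | ~~~B)   [eliminate ->]
≡ ~~((~~B | E) & (~E | ~B)) & ~~~~B   [De Morgan]
≡ (~~B | E) & (~E | ~B) & ~~~~B   [double negation]
≡ (B | E) & (~E | ~B) & ~~~~B   [double negation]
≡ (B | E) & (~E | ~B) & ~~B   [double negation]
≡ (B | E) & (~E | ~B) & B   [double negation]
≡ (B & ~E & B) | (B & ~B & B) | (E & ~E & B) | (E & ~B & B)   [distribute & over |]
≡ B & ~E   [simplify]

B & ~E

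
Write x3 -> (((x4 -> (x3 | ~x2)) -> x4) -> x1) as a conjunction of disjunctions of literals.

x3 -> (((x4 -> (x3 | ~x2)) -> x4) -> x1)
⇔ ~x3 | (((x4 -> (x3 | ~x2)) -> x4) -> x1)   — eliminate ->
⇔ ~x3 | ~((x4 -> (x3 | ~x2)) -> x4) | x1   — eliminate ->
⇔ ~x3 | ~(~(x4 -> (x3 | ~x2)) | x4) | x1   — eliminate ->
⇔ ~x3 | ~(~(~x4 | x3 | ~x2) | x4) | x1   — eliminate ->
⇔ ~x3 | (~~(~x4 | x3 | ~x2) & ~x4) | x1   — De Morgan
⇔ ~x3 | ((~x4 | x3 | ~x2) & ~x4) | x1   — double negation
⇔ (~x3 | ~x4 | x3 | ~x2 | x1) & (~x3 | ~x4 | x1)   — distribute | over &
⇔ ~x3 | ~x4 | x1   — simplify

~x3 | ~x4 | x1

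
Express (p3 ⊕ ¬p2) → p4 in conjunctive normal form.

(¬p3 ∨ ¬p2 ∨ p4) ∧ (p2 ∨ p3 ∨ p4)

(p3 ⊕ ¬p2) → p4
⇔ ¬(p3 ⊕ ¬p2) ∨ p4   — eliminate →
⇔ ¬((p3 ∨ ¬p2) ∧ ¬(p3 ∧ ¬p2)) ∨ p4   — expand ⊕
⇔ ¬(p3 ∨ ¬p2) ∨ ¬¬(p3 ∧ ¬p2) ∨ p4   — De Morgan
⇔ (¬p3 ∧ ¬¬p2) ∨ ¬¬(p3 ∧ ¬p2) ∨ p4   — De Morgan
⇔ (¬p3 ∧ p2) ∨ ¬¬(p3 ∧ ¬p2) ∨ p4   — double negation
⇔ (¬p3 ∧ p2) ∨ (p3 ∧ ¬p2) ∨ p4   — double negation
⇔ (¬p3 ∨ p3 ∨ p4) ∧ (¬p3 ∨ ¬p2 ∨ p4) ∧ (p2 ∨ p3 ∨ p4) ∧ (p2 ∨ ¬p2 ∨ p4)   — distribute ∨ over ∧
⇔ (¬p3 ∨ ¬p2 ∨ p4) ∧ (p2 ∨ p3 ∨ p4)   — simplify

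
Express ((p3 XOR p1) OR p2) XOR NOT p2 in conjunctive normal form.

(NOT p3 OR p1 OR p2) AND (NOT p1 OR p3 OR p2)

((p3 XOR p1) OR p2) XOR NOT p2
= ((p3 XOR p1) OR p2 OR NOT p2) AND NOT (((p3 XOR p1) OR p2) AND NOT p2)   [expand XOR]
= (((p3 OR p1) AND NOT (p3 AND p1)) OR p2 OR NOT p2) AND NOT (((p3 XOR p1) OR p2) AND NOT p2)   [expand XOR]
= (((p3 OR p1) AND NOT (p3 AND p1)) OR p2 OR NOT p2) AND NOT ((((p3 OR p1) AND NOT (p3 AND p1)) OR p2) AND NOT p2)   [expand XOR]
= (((p3 OR p1) AND (NOT p3 OR NOT p1)) OR p2 OR NOT p2) AND NOT ((((p3 OR p1) AND NOT (p3 AND p1)) OR p2) AND NOT p2)   [De Morgan]
= (((p3 OR p1) AND (NOT p3 OR NOT p1)) OR p2 OR NOT p2) AND (NOT (((p3 OR p1) AND NOT (p3 AND p1)) OR p2) OR NOT NOT p2)   [De Morgan]
= (((p3 OR p1) AND (NOT p3 OR NOT p1)) OR p2 OR NOT p2) AND ((NOT ((p3 OR p1) AND NOT (p3 AND p1)) AND NOT p2) OR NOT NOT p2)   [De Morgan]
= (((p3 OR p1) AND (NOT p3 OR NOT p1)) OR p2 OR NOT p2) AND (((NOT (p3 OR p1) OR NOT NOT (p3 AND p1)) AND NOT p2) OR NOT NOT p2)   [De Morgan]
= (((p3 OR p1) AND (NOT p3 OR NOT p1)) OR p2 OR NOT p2) AND ((((NOT p3 AND NOT p1) OR NOT NOT (p3 AND p1)) AND NOT p2) OR NOT NOT p2)   [De Morgan]
= (((p3 OR p1) AND (NOT p3 OR NOT p1)) OR p2 OR NOT p2) AND ((((NOT p3 AND NOT p1) OR (p3 AND p1)) AND NOT p2) OR NOT NOT p2)   [double negation]
= (((p3 OR p1) AND (NOT p3 OR NOT p1)) OR p2 OR NOT p2) AND ((((NOT p3 AND NOT p1) OR (p3 AND p1)) AND NOT p2) OR p2)   [double negation]
= (p3 OR p1 OR p2 OR NOT p2) AND (NOT p3 OR NOT p1 OR p2 OR NOT p2) AND (NOT p3 OR p3 OR p2) AND (NOT p3 OR p1 OR p2) AND (NOT p1 OR p3 OR p2) AND (NOT p1 OR p1 OR p2) AND (NOT p2 OR p2)   [distribute OR over AND]
= (NOT p3 OR p1 OR p2) AND (NOT p1 OR p3 OR p2)   [simplify]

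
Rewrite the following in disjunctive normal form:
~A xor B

~A xor B
≡ (~A & ~B) | (~~A & B)   — expand xor
≡ (~A & ~B) | (A & B)   — double negation

(~A & ~B) | (A & B)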